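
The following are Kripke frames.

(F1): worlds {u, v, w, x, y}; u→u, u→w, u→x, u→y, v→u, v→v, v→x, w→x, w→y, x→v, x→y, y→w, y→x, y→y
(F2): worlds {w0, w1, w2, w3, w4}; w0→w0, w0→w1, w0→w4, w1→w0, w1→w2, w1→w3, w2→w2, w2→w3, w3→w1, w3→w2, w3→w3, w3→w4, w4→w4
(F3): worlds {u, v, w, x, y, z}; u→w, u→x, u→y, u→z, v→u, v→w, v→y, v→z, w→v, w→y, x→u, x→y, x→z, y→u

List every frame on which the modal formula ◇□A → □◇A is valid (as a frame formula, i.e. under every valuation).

Frame correspondent (Sahlqvist): ∀x ∀y ∀z (Rxy ∧ Rxz → ∃w (Ryw ∧ Rzw)) — i.e. convergence.
(F1): condition met.
(F2): fails — Rw0w4 and Rw0w1 but w4 and w1 have no common successor.
(F3): fails — Ruz and Ruz but z and z have no common successor.
Valid on: (F1).

(F1)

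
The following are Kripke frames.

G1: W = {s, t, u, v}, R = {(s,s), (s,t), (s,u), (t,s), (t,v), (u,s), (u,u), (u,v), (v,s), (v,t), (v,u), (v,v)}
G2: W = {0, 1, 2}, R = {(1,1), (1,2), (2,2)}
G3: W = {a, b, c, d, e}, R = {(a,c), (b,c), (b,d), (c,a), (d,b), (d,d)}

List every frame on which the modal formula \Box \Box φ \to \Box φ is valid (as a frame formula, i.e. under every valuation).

G1, G2

The schema corresponds to density: \forall x \forall y (Rxy \to \exists z (Rxz \wedge Rzy)).
G1: ✓.
G2: ✓.
G3: fails — Rbc but no z with Rbz and Rzc.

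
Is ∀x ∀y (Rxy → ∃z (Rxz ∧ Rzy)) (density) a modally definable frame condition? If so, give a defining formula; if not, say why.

Yes: it is density, defined by the C4 schema □□q → □q.
Suppose □□q→□q is valid. Take Rxy and set V(q)={w : xR²w}. Then □□q at x, so □q at x, so q at y, i.e. ∃z(Rxz∧Rzy).

Yes — defined by □□q → □q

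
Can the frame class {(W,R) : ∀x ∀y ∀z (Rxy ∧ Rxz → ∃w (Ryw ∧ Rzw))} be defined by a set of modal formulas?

Yes: it is convergence, defined by the .2 schema ◇□p → □◇p.

Definable; ◇□p → □◇p defines it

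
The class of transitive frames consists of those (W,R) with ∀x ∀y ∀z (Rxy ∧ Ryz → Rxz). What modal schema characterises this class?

□ψ → □□ψ

This is transitivity; the standard corresponding axiom is 4: □ψ → □□ψ.
Suppose □ψ→□□ψ is valid. Take Rxy, Ryz and set V(ψ)={w : Rxw}. Then □ψ at x, so □□ψ at x, so □ψ at y, so ψ at z, i.e. Rxz.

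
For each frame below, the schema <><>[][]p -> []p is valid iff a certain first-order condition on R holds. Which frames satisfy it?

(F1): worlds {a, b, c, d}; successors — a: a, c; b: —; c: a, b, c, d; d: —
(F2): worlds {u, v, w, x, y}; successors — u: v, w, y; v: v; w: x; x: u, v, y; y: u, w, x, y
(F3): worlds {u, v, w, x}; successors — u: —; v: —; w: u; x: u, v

(F3)

This is the axiom for a generalized confluence (Geach) condition; its first-order frame correspondent is forall x forall y forall z ((x R^2 y & xRz) -> exists w (y R^2 w & z = w)).
(F1): fails — aR²b, aRa but no w with bR²w and a=w.
(F2): fails — uR²v, uRw but no t with vR²t and w=t.
(F3): satisfies the condition.
Valid on: (F3).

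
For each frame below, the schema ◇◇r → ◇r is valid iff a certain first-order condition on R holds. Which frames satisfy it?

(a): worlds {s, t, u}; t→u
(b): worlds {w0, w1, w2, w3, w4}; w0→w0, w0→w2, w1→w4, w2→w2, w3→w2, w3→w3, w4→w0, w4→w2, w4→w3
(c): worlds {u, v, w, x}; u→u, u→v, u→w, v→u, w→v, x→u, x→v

The schema corresponds to a generalized confluence (Geach) condition: ∀x ∀y (xR²y → ∃w (y = w ∧ xRw)).
(a): condition met.
(b): fails — w1R²w0 but no w with w0=w and w1Rw.
(c): fails — vR²v but no t with v=t and vRt.

(a)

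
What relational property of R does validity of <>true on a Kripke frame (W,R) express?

◇⊤ holds at w iff w has a successor, so frame-validity of ◇⊤ is exactly seriality. Equivalently via □A → ◇A:
Suppose □A→◇A is valid. At any x set V(A)=W. Then □A at x, so ◇A at x, so x has a successor.

Seriality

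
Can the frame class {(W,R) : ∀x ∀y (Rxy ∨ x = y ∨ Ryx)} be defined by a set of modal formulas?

No — not modally definable

Any modally definable frame class is closed under disjoint unions.
Take 4 disjoint single-world reflexive frames: each is trivially connected, but their disjoint union has 4 worlds with no edge between distinct components, so it is not connected.
So no modal formula (or set of formulas) defines exactly the connected frames.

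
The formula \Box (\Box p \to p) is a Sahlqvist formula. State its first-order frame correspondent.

Suppose □(□p→p) is valid. Take Rxy and set V(p)={w : Ryw}. Then at y, □p holds; since □(□p→p) at x, □p→p at y, so p at y, i.e. Ryy.

shift-reflexivity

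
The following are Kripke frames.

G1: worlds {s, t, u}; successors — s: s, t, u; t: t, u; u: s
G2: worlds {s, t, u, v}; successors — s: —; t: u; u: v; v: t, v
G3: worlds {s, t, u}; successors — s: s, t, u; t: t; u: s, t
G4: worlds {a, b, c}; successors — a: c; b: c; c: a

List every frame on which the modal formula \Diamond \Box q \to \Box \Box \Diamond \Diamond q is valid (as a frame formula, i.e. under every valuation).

G1, G3, G4

The schema corresponds to a generalized confluence (Geach) condition: \forall x \forall y \forall z ((xRy \wedge x R^2 z) \to \exists w (yRw \wedge z R^2 w)).
G1: satisfies the condition.
G2: fails — vRt, vR²t but no w with tRw and tR²w.
G3: satisfies the condition.
G4: satisfies the condition.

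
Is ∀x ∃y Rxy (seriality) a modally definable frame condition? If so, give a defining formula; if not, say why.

Yes, by □r → ◇r

This is a Sahlqvist condition; the D axiom □r → ◇r defines it.
Suppose □r→◇r is valid. At any x set V(r)=W. Then □r at x, so ◇r at x, so x has a successor.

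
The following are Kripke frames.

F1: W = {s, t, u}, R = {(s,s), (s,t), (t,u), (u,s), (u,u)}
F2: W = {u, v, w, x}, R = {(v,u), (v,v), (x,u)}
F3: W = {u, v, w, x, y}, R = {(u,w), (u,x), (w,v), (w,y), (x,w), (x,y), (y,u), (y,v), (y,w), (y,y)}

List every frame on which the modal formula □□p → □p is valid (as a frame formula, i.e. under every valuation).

F1

Frame correspondent (Sahlqvist): ∀x ∀y (Rxy → ∃z (Rxz ∧ Rzy)) — i.e. density.
F1: holds.
F2: fails — Rxu but no z with Rxz and Rzu.
F3: fails — Rux but no z with Ruz and Rzx.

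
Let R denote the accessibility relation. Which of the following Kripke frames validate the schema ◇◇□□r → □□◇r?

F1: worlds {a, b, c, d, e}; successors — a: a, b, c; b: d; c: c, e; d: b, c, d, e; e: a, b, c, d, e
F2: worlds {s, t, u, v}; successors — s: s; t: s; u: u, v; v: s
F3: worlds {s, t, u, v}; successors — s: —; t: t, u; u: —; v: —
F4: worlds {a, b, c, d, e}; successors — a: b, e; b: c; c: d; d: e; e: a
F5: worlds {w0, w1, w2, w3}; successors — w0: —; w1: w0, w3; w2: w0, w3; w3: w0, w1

F1

This is the axiom for a generalized confluence (Geach) condition; its first-order frame correspondent is ∀x ∀y ∀z ((xR²y ∧ xR²z) → ∃w (yR²w ∧ zRw)).
F1: holds.
F2: fails — uR²s, uR²u but no w with sR²w and uRw.
F3: fails — tR²t, tR²u but no w with tR²w and uRw.
F4: fails — aR²a, aR²a but no w with aR²w and aRw.
F5: fails — w1R²w0, w1R²w0 but no w with w0R²w and w0Rw.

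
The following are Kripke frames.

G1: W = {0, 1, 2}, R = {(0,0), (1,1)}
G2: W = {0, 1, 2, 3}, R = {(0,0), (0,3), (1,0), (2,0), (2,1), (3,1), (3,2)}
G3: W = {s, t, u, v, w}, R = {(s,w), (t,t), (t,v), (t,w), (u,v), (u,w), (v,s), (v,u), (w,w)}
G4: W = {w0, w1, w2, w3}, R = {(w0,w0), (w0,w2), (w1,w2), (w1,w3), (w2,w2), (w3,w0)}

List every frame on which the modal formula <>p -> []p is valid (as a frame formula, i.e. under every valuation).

This is the axiom for partial functionality; its first-order frame correspondent is forall x forall y forall z (Rxy & Rxz -> y = z).
G1: ✓.
G2: fails — 0 sees both 0 and 3.
G3: fails — t sees both t and v.
G4: fails — w0 sees both w0 and w2.
Valid on: G1.

G1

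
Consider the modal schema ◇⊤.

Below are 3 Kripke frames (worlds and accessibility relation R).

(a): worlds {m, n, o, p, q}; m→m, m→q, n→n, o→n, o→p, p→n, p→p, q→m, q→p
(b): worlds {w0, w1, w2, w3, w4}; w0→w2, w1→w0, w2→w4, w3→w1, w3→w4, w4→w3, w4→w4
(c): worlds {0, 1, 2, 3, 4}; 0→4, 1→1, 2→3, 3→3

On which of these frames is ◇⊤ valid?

(a), (b)

The schema corresponds to seriality: ∀x ∃y Rxy.
(a): holds.
(b): holds.
(c): fails — world 4 has no successor.
Valid on: (a), (b).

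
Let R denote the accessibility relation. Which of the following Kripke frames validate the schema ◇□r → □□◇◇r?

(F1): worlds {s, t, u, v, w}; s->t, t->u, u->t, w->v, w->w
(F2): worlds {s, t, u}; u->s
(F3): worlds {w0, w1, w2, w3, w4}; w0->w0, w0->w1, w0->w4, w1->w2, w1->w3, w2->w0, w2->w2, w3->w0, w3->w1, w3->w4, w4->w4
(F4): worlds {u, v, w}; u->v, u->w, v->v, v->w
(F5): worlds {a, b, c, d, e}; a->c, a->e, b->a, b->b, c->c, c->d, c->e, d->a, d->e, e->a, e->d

The schema corresponds to a generalized confluence (Geach) condition: ∀x ∀y ∀z ((xRy ∧ xR²z) → ∃w (yRw ∧ zR²w)).
(F1): fails — wRv, wR²v but no w* with vRw* and vR²w*.
(F2): ✓.
(F3): fails — w0Rw1, w0R²w4 but no w with w1Rw and w4R²w.
(F4): fails — uRv, uR²w but no t with vRt and wR²t.
(F5): ✓.
Valid on: (F2), (F5).

(F2), (F5)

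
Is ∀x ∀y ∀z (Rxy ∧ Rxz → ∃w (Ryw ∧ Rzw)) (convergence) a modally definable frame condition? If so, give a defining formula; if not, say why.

The condition is convergence. A defining modal formula is ◇□r → □◇r.
Suppose ◇□r→□◇r is valid. Take Rxy, Rxz and set V(r)={w : Ryw}. Then □r at y so ◇□r at x, so □◇r at x, so ◇r at z, giving w with Rzw and Ryw.

Yes, by ◇□r → □◇r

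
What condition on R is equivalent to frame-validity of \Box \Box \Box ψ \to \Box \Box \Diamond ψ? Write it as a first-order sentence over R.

\forall x \forall z (x R^2 z \to \exists w (x R^3 w \wedge zRw))

This is a Sahlqvist (Geach-type) schema ◇^0□^3ψ → □^2◇^1ψ.
First-order correspondent: \forall x \forall z (x R^2 z \to \exists w (x R^3 w \wedge zRw)).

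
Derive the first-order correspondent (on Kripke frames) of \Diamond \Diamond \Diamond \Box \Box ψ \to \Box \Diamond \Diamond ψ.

This is a Sahlqvist (Geach-type) schema ◇^3□^2ψ → □^1◇^2ψ.
First-order correspondent: \forall x \forall y \forall z ((x R^3 y \wedge xRz) \to \exists w (y R^2 w \wedge z R^2 w)).

\forall x \forall y \forall z ((x R^3 y \wedge xRz) \to \exists w (y R^2 w \wedge z R^2 w))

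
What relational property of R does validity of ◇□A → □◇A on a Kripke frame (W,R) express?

Suppose ◇□A→□◇A is valid. Take Rxy, Rxz and set V(A)={w : Ryw}. Then □A at y so ◇□A at x, so □◇A at x, so ◇A at z, giving w with Rzw and Ryw.

convergence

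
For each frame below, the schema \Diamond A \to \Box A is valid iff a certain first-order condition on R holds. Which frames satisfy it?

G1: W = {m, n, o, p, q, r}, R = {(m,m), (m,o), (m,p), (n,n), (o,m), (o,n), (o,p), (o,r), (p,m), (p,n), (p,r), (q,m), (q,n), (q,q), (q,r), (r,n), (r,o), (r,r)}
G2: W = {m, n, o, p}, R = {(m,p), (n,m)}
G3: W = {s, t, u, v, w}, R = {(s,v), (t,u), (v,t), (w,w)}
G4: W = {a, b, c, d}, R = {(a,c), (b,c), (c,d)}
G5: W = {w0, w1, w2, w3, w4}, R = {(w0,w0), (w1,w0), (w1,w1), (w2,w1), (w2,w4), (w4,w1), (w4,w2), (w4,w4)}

G2, G3, G4

Frame correspondent (Sahlqvist): \forall x \forall y \forall z (Rxy \wedge Rxz \to y = z) — i.e. partial functionality.
G1: fails — m sees both m and o.
G2: holds.
G3: holds.
G4: holds.
G5: fails — w1 sees both w0 and w1.
Valid on: G2, G3, G4.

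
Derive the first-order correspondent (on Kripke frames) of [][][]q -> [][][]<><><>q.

This is a Sahlqvist (Geach-type) schema ◇^0□^3q → □^3◇^3q.
Minimal-valuation argument: fix x; take any y with xR^0y and any z with xR^3z. Set V(q) to the set of worlds R-reachable from y in exactly 3 steps. Then □^3q holds at y, so the antecedent holds at x; validity forces ◇^3q at z, giving a w with zR^3w and yR^3w.
First-order correspondent: forall x forall z (x R^3 z -> exists w (x R^3 w & z R^3 w)).

forall x forall z (x R^3 z -> exists w (x R^3 w & z R^3 w))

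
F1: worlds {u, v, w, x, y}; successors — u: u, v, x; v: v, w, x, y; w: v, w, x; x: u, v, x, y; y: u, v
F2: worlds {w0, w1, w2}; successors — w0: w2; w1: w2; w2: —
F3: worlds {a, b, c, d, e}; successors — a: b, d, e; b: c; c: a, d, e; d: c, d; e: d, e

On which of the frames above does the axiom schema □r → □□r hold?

F2

Frame correspondent (Sahlqvist): ∀x ∀y ∀z (Rxy ∧ Ryz → Rxz) — i.e. transitivity.
F1: fails — Ruv and Rvw but not Ruw.
F2: ✓.
F3: fails — Rbc and Rcd but not Rbd.
Valid on: F2.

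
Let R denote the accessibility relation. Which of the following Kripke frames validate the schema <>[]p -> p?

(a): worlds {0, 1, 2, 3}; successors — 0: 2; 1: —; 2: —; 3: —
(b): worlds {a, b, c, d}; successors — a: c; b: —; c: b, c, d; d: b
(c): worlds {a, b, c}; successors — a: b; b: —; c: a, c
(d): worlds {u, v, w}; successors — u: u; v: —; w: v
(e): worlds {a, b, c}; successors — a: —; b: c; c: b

Frame correspondent (Sahlqvist): forall x forall y (xRy -> exists w (yRw & x = w)) — i.e. a generalized confluence (Geach) condition.
(a): fails — 0R2 but no w with 2Rw and 0=w.
(b): fails — aRc but no w with cRw and a=w.
(c): fails — aRb but no w with bRw and a=w.
(d): fails — wRv but no t with vRt and w=t.
(e): condition met.
Valid on: (e).

(e)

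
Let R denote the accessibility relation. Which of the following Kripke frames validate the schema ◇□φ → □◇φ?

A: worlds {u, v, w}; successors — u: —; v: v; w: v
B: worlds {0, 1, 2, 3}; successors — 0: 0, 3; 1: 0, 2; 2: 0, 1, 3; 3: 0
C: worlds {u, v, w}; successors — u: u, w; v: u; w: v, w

A, B

This is the axiom for convergence; its first-order frame correspondent is ∀x ∀y ∀z (Rxy ∧ Rxz → ∃w (Ryw ∧ Rzw)).
A: holds.
B: holds.
C: fails — Rww and Rwv but w and v have no common successor.
Valid on: A, B.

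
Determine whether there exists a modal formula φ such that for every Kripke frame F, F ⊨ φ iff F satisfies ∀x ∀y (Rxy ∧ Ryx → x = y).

Modal frame validity is preserved under surjective bounded morphisms.
The 8-cycle (worlds a,b,c,d,e,f,g,h with a→b→c→d→e→f→g→h→a) is antisymmetric. Sending even-indexed worlds to s and odd-indexed worlds to t is a surjective bounded morphism onto the two-world frame with s↔t, which is not antisymmetric.
So no modal formula (or set of formulas) defines exactly the antisymmetric frames.

Not modally definable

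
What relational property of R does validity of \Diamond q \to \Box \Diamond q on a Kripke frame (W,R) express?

the Euclidean property: \forall x \forall y \forall z (Rxy \wedge Rxz \to Ryz)

Suppose ◇q→□◇q is valid. Take Rxy, Rxz and set V(q)={y}. Then ◇q at x, so □◇q at x, so ◇q at z, so some w with Rzw has q; w=y, i.e. Rzy. By symmetry of the argument, Ryz.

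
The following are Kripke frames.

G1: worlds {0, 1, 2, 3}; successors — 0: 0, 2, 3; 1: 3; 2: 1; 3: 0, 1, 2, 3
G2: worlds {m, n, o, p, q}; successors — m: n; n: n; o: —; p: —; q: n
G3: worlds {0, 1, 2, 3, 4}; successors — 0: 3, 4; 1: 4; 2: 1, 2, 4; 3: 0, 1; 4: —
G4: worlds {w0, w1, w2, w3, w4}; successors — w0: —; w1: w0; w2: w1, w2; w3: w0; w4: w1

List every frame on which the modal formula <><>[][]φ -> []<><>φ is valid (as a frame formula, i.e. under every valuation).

This is the axiom for a generalized confluence (Geach) condition; its first-order frame correspondent is forall x forall y forall z ((x R^2 y & xRz) -> exists w (y R^2 w & z R^2 w)).
G1: satisfies the condition.
G2: satisfies the condition.
G3: fails — 0R²0, 0R3 but no w with 0R²w and 3R²w.
G4: fails — w2R²w0, w2Rw1 but no w with w0R²w and w1R²w.

G1, G2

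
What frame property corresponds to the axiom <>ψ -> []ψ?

This is the CD axiom.
Its frame correspondent is partial functionality — forall x forall y forall z (Rxy & Rxz -> y = z).

partial functionality: forall x forall y forall z (Rxy & Rxz -> y = z)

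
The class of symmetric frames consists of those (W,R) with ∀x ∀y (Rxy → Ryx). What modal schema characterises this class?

ψ → □◇ψ

This is symmetry; the standard corresponding axiom is B: ψ → □◇ψ.
Suppose ψ→□◇ψ is valid. Take Rxy and set V(ψ)={x}. Then ψ at x, so □◇ψ at x, so ◇ψ at y, so some z with Ryz has ψ; z=x, i.e. Ryx.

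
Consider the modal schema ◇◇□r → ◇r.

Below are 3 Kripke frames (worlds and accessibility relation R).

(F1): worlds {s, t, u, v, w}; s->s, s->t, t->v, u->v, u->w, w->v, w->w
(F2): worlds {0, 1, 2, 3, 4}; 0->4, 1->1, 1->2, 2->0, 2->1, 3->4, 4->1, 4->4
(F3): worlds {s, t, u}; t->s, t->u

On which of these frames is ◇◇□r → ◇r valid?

Frame correspondent (Sahlqvist): ∀x ∀y (xR²y → ∃w (yRw ∧ xRw)) — i.e. a generalized confluence (Geach) condition.
(F1): fails — sR²t but no w* with tRw* and sRw*.
(F2): fails — 0R²1 but no w with 1Rw and 0Rw.
(F3): condition met.
Valid on: (F3).

(F3)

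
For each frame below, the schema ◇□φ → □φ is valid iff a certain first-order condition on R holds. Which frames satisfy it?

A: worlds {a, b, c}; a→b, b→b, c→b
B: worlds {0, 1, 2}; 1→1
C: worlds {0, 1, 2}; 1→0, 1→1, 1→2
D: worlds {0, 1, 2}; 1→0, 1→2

The schema corresponds to the Euclidean property: ∀x ∀y ∀z (Rxy ∧ Rxz → Ryz).
A: satisfies the condition.
B: satisfies the condition.
C: fails — R12 and R12 but not R22.
D: fails — R12 and R12 but not R22.
Valid on: A, B.

A, B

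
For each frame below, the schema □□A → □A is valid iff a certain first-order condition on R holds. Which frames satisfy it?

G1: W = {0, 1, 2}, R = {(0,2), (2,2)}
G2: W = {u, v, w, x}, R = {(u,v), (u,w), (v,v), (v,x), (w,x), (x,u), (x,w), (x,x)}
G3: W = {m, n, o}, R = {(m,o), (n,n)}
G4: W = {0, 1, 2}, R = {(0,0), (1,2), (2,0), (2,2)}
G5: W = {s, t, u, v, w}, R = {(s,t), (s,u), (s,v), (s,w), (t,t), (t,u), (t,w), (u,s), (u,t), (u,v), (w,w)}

G1, G4

Frame correspondent (Sahlqvist): ∀x ∀y (Rxy → ∃z (Rxz ∧ Rzy)) — i.e. density.
G1: condition met.
G2: fails — Ruw but no z with Ruz and Rzw.
G3: fails — Rmo but no z with Rmz and Rzo.
G4: condition met.
G5: fails — Rus but no z with Ruz and Rzs.
Valid on: G1, G4.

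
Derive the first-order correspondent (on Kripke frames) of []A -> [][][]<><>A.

This is a Sahlqvist (Geach-type) schema ◇^0□^1A → □^3◇^2A.
First-order correspondent: forall x forall z (x R^3 z -> exists w (xRw & z R^2 w)).

forall x forall z (x R^3 z -> exists w (xRw & z R^2 w))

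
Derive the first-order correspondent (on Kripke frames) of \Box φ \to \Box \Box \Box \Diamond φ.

\forall x \forall z (x R^3 z \to \exists w (xRw \wedge zRw))

This is a Sahlqvist (Geach-type) schema ◇^0□^1φ → □^3◇^1φ.
Minimal-valuation argument: fix x; take any y with xR^0y and any z with xR^3z. Set V(φ) to the set of worlds R-reachable from y in exactly 1 step. Then □^1φ holds at y, so the antecedent holds at x; validity forces ◇^1φ at z, giving a w with zR^1w and yR^1w.
First-order correspondent: \forall x \forall z (x R^3 z \to \exists w (xRw \wedge zRw)).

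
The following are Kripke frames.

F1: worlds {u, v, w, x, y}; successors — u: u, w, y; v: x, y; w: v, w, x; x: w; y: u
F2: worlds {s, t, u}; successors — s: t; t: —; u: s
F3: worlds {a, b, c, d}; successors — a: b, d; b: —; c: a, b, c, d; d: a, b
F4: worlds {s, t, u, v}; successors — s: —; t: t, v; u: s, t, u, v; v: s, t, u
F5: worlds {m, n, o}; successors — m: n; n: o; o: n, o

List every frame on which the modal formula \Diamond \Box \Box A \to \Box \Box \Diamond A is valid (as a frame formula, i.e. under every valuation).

F5

This is the axiom for a generalized confluence (Geach) condition; its first-order frame correspondent is \forall x \forall y \forall z ((xRy \wedge x R^2 z) \to \exists w (y R^2 w \wedge zRw)).
F1: fails — uRw, uR²y but no t with wR²t and yRt.
F2: fails — uRs, uR²t but no w with sR²w and tRw.
F3: fails — aRb, aR²a but no w with bR²w and aRw.
F4: fails — tRt, tR²s but no w with tR²w and sRw.
F5: ✓.
Valid on: F5.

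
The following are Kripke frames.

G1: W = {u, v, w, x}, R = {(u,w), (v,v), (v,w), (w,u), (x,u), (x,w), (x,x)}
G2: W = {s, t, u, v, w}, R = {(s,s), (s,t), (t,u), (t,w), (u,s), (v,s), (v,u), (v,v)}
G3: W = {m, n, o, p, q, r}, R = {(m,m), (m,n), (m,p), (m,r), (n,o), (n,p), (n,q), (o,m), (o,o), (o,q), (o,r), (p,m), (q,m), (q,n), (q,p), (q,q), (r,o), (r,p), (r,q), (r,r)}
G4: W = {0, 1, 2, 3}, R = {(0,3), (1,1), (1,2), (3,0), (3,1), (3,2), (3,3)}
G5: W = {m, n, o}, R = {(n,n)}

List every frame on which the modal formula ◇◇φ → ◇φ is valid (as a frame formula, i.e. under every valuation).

This is the axiom for transitivity; its first-order frame correspondent is ∀x ∀y ∀z (Rxy ∧ Ryz → Rxz).
G1: fails — Rwu and Ruw but not Rww.
G2: fails — Rus and Rst but not Rut.
G3: fails — Rom and Rmn but not Ron.
G4: fails — R03 and R32 but not R02.
G5: satisfies the condition.
Valid on: G5.

G5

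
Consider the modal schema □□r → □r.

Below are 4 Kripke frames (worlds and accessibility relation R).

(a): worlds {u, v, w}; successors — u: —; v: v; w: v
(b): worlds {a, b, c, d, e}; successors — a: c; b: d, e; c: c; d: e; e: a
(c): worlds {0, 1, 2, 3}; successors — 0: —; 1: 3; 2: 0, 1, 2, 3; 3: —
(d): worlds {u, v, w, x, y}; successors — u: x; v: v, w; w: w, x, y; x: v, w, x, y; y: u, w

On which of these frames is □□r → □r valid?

(a)

This is the axiom for density; its first-order frame correspondent is ∀x ∀y (Rxy → ∃z (Rxz ∧ Rzy)).
(a): condition met.
(b): fails — Rde but no z with Rdz and Rze.
(c): fails — R13 but no z with R1z and Rz3.
(d): fails — Ryu but no z with Ryz and Rzu.
Valid on: (a).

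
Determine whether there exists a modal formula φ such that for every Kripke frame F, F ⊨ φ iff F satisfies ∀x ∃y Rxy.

This is a Sahlqvist condition; the D axiom □r → ◇r defines it.

Definable; □r → ◇r defines it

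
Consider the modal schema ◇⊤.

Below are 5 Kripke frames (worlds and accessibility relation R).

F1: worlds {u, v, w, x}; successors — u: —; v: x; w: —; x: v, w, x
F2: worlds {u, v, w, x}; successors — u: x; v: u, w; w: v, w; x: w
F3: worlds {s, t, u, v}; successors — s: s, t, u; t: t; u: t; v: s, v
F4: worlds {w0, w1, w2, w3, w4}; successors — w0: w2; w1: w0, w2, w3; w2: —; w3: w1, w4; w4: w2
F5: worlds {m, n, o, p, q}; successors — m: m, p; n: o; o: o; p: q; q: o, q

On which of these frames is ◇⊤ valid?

Frame correspondent (Sahlqvist): ∀x ∃y Rxy — i.e. seriality.
F1: fails — world u has no successor.
F2: ✓.
F3: ✓.
F4: fails — world w2 has no successor.
F5: ✓.

F2, F3, F5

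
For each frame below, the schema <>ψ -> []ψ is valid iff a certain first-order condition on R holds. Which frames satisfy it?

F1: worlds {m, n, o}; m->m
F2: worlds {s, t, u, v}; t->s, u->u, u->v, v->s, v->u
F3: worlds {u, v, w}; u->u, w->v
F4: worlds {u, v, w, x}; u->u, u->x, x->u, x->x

F1, F3

Frame correspondent (Sahlqvist): forall x forall y forall z (Rxy & Rxz -> y = z) — i.e. partial functionality.
F1: holds.
F2: fails — u sees both u and v.
F3: holds.
F4: fails — u sees both u and x.
Valid on: F1, F3.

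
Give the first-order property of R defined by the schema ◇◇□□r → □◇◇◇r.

This is a Sahlqvist (Geach-type) schema ◇^2□^2r → □^1◇^3r.
Minimal-valuation argument: fix x; take any y with xR^2y and any z with xR^1z. Set V(r) to the set of worlds R-reachable from y in exactly 2 steps. Then □^2r holds at y, so the antecedent holds at x; validity forces ◇^3r at z, giving a w with zR^3w and yR^2w.
First-order correspondent: ∀x ∀y ∀z ((xR²y ∧ xRz) → ∃w (yR²w ∧ zR³w)).

∀x ∀y ∀z ((xR²y ∧ xRz) → ∃w (yR²w ∧ zR³w))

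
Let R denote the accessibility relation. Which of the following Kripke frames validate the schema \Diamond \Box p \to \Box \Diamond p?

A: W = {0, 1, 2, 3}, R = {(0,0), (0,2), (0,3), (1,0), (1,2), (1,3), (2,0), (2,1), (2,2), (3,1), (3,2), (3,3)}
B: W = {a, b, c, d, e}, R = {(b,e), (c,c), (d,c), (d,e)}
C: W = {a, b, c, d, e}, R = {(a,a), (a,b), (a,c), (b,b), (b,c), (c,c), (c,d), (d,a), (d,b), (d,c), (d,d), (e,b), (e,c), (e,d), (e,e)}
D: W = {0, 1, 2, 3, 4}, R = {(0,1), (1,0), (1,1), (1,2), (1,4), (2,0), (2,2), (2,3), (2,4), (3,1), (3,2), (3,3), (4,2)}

A, C

This is the axiom for convergence; its first-order frame correspondent is \forall x \forall y \forall z (Rxy \wedge Rxz \to \exists w (Ryw \wedge Rzw)).
A: ✓.
B: fails — Rbe and Rbe but e and e have no common successor.
C: ✓.
D: fails — R10 and R12 but 0 and 2 have no common successor.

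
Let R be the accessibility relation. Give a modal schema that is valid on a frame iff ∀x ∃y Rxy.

The condition is seriality. The D schema □s → ◇s defines it.

□s → ◇s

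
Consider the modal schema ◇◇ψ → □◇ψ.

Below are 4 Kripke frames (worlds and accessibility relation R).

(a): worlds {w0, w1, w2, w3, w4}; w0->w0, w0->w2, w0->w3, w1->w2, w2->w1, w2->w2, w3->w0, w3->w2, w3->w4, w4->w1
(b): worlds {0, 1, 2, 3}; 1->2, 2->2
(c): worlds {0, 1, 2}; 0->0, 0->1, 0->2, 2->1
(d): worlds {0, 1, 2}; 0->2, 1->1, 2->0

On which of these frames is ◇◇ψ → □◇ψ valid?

Frame correspondent (Sahlqvist): ∀x ∀y ∀z ((xR²y ∧ xRz) → ∃w (y = w ∧ zRw)) — i.e. a generalized confluence (Geach) condition.
(a): fails — w0R²w0, w0Rw2 but no w with w0=w and w2Rw.
(b): holds.
(c): fails — 0R²0, 0R1 but no w with 0=w and 1Rw.
(d): holds.

(b), (d)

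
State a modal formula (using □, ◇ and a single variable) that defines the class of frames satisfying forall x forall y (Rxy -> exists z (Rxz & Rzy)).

This is density; the standard corresponding axiom is C4: □□q → □q.

□□q → □q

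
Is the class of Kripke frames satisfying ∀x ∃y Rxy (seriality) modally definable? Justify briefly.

The condition is seriality. A defining modal formula is □p → ◇p.
Suppose □p→◇p is valid. At any x set V(p)=W. Then □p at x, so ◇p at x, so x has a successor.

Yes — defined by □p → ◇p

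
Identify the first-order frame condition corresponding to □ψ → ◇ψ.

Suppose □ψ→◇ψ is valid. At any x set V(ψ)=W. Then □ψ at x, so ◇ψ at x, so x has a successor.
Conversely, any frame satisfying ∀x ∃y Rxy validates the schema.
Frame condition: ∀x ∃y Rxy.

seriality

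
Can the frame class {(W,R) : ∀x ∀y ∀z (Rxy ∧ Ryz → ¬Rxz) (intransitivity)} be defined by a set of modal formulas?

No

Any modally definable frame class is closed under surjective bounded morphisms.
The 3-cycle (worlds 0,1,2 with 0→1→2→0) is intransitive. Mapping every world to a single reflexive point • is a surjective bounded morphism; the reflexive point is not intransitive (R••∧R•• but R••).
Hence intransitivity is not modally definable.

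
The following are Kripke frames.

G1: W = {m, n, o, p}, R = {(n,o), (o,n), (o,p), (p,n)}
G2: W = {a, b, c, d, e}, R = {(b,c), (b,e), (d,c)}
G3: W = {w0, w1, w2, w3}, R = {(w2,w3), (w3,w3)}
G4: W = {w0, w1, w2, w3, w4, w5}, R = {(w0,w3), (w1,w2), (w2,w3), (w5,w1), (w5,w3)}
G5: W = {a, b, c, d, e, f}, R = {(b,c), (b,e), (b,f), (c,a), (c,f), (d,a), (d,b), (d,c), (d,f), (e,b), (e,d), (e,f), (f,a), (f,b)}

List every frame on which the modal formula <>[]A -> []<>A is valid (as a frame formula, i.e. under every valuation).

Frame correspondent (Sahlqvist): forall x forall y forall z (Rxy & Rxz -> exists w (Ryw & Rzw)) — i.e. convergence.
G1: fails — Ron and Rop but n and p have no common successor.
G2: fails — Rbc and Rbc but c and c have no common successor.
G3: ✓.
G4: fails — Rw0w3 and Rw0w3 but w3 and w3 have no common successor.
G5: fails — Rcf and Rca but f and a have no common successor.
Valid on: G3.

G3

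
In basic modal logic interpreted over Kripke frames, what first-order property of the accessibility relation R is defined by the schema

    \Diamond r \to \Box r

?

Suppose ◇r→□r is valid. Take Rxy, Rxz and set V(r)={y}. Then ◇r at x, so □r at x, so r at z, i.e. z=y.
Conversely, any frame satisfying \forall x \forall y \forall z (Rxy \wedge Rxz \to y = z) validates the schema.
So the correspondent is partial functionality.

Partial functionality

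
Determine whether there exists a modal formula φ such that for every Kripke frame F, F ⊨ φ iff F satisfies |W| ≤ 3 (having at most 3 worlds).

If a class were modally definable it would be closed under disjoint unions (Goldblatt–Thomason).
Any modal formula valid on each of 4 disjoint one-world frames is valid on their disjoint union (validity is preserved under disjoint unions). Each one-world frame has |W|=1≤3, but the union has |W|=4.
So no modal formula (or set of formulas) defines exactly the |W|≤3 frames.

Not modally definable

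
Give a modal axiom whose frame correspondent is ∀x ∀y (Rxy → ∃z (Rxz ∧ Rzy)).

□□ψ → □ψ

A defining formula is □□ψ → □ψ (the C4 axiom).
Suppose □□ψ→□ψ is valid. Take Rxy and set V(ψ)={w : xR²w}. Then □□ψ at x, so □ψ at x, so ψ at y, i.e. ∃z(Rxz∧Rzy).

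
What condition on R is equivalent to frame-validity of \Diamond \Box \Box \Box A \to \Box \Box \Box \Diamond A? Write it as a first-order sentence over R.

This is a Sahlqvist (Geach-type) schema ◇^1□^3A → □^3◇^1A.
Minimal-valuation argument: fix x; take any y with xR^1y and any z with xR^3z. Set V(A) to the set of worlds R-reachable from y in exactly 3 steps. Then □^3A holds at y, so the antecedent holds at x; validity forces ◇^1A at z, giving a w with zR^1w and yR^3w.
First-order correspondent: \forall x \forall y \forall z ((xRy \wedge x R^3 z) \to \exists w (y R^3 w \wedge zRw)).

\forall x \forall y \forall z ((xRy \wedge x R^3 z) \to \exists w (y R^3 w \wedge zRw))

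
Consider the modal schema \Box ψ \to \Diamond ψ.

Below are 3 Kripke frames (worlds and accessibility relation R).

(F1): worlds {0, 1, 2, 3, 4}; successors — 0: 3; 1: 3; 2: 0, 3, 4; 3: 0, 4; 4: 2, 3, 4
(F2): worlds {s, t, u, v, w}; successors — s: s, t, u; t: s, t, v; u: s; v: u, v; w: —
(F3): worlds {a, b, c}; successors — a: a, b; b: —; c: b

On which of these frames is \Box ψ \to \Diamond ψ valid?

(F1)

Frame correspondent (Sahlqvist): \forall x \exists y Rxy — i.e. seriality.
(F1): satisfies the condition.
(F2): fails — world w has no successor.
(F3): fails — world b has no successor.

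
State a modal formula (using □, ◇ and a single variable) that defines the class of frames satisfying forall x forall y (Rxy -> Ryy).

□(□s → s)

This is shift-reflexivity; the standard corresponding axiom is T□: □(□s → s).
Suppose □(□s→s) is valid. Take Rxy and set V(s)={w : Ryw}. Then at y, □s holds; since □(□s→s) at x, □s→s at y, so s at y, i.e. Ryy.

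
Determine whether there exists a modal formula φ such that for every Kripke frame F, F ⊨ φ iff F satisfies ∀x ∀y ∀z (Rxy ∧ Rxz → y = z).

Yes — defined by ◇r → □r

The condition is partial functionality. A defining modal formula is ◇r → □r.
Suppose ◇r→□r is valid. Take Rxy, Rxz and set V(r)={y}. Then ◇r at x, so □r at x, so r at z, i.e. z=y.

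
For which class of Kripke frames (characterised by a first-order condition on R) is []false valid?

This is the Ver axiom.
Its frame correspondent is emptiness of R — forall x forall y ~Rxy.

emptiness of R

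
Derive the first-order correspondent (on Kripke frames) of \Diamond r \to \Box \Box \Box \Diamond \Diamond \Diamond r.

This is a Sahlqvist (Geach-type) schema ◇^1□^0r → □^3◇^3r.
Minimal-valuation argument: fix x; take any y with xR^1y and any z with xR^3z. Set V(r) to the set of worlds R-reachable from y in exactly 0 steps. Then □^0r holds at y, so the antecedent holds at x; validity forces ◇^3r at z, giving a w with zR^3w and yR^0w.
First-order correspondent: \forall x \forall y \forall z ((xRy \wedge x R^3 z) \to \exists w (y = w \wedge z R^3 w)).

\forall x \forall y \forall z ((xRy \wedge x R^3 z) \to \exists w (y = w \wedge z R^3 w))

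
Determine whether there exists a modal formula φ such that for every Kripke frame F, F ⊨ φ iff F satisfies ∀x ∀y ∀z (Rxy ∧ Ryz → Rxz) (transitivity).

The condition is transitivity. A defining modal formula is □p → □□p.
Suppose □p→□□p is valid. Take Rxy, Ryz and set V(p)={w : Rxw}. Then □p at x, so □□p at x, so □p at y, so p at z, i.e. Rxz.

Yes, by □p → □□p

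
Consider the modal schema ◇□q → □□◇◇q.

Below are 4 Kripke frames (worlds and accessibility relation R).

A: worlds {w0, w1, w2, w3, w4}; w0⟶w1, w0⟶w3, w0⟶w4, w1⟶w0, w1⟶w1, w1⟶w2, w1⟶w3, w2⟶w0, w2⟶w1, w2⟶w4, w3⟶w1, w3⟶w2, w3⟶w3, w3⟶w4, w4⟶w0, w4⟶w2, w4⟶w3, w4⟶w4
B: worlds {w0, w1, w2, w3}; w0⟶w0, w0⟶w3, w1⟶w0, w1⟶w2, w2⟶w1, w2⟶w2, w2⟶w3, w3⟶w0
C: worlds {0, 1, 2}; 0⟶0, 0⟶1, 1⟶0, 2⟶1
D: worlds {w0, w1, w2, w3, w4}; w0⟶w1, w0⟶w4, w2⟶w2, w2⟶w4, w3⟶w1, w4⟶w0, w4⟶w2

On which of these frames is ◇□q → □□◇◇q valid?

Frame correspondent (Sahlqvist): ∀x ∀y ∀z ((xRy ∧ xR²z) → ∃w (yRw ∧ zR²w)) — i.e. a generalized confluence (Geach) condition.
A: condition met.
B: condition met.
C: condition met.
D: fails — w0Rw1, w0R²w0 but no w with w1Rw and w0R²w.

A, B, C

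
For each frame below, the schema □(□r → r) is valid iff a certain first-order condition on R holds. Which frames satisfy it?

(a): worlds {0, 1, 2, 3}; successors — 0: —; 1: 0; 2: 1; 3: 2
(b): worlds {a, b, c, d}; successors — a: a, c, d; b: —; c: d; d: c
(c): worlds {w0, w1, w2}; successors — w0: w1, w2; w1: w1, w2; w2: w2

Frame correspondent (Sahlqvist): ∀x ∀y (Rxy → Ryy) — i.e. shift-reflexivity.
(a): fails — R10 but not R00.
(b): fails — Rcd but not Rdd.
(c): holds.
Valid on: (c).

(c)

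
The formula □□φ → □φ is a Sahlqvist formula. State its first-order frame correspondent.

This schema is the C4 axiom.
Its frame correspondent is density — ∀x ∀y (Rxy → ∃z (Rxz ∧ Rzy)).

density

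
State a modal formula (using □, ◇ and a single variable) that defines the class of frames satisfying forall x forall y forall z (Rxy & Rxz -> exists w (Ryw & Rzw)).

A defining formula is ◇□ψ → □◇ψ (the .2 axiom).
Suppose ◇□ψ→□◇ψ is valid. Take Rxy, Rxz and set V(ψ)={w : Ryw}. Then □ψ at y so ◇□ψ at x, so □◇ψ at x, so ◇ψ at z, giving w with Rzw and Ryw.

◇□ψ → □◇ψ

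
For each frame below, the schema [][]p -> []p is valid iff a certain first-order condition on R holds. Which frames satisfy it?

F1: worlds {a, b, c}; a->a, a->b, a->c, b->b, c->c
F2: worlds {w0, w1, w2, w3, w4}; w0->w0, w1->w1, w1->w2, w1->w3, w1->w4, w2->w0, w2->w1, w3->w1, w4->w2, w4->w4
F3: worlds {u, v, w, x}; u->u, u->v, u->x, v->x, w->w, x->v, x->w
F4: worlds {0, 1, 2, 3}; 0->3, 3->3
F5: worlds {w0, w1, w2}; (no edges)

This is the axiom for density; its first-order frame correspondent is forall x forall y (Rxy -> exists z (Rxz & Rzy)).
F1: ✓.
F2: ✓.
F3: fails — Rvx but no z with Rvz and Rzx.
F4: ✓.
F5: ✓.

F1, F2, F4, F5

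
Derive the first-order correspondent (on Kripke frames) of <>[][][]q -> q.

This is a Sahlqvist (Geach-type) schema ◇^1□^3q → □^0◇^0q.
First-order correspondent: forall x forall y (xRy -> exists w (y R^3 w & x = w)).

forall x forall y (xRy -> exists w (y R^3 w & x = w))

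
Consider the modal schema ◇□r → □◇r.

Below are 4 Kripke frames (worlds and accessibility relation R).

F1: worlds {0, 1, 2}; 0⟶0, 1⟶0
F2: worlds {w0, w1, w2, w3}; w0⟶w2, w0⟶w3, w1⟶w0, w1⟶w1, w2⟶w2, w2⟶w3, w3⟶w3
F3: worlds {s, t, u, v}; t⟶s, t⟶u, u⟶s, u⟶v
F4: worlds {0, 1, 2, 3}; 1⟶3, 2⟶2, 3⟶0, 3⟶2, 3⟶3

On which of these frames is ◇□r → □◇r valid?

The schema corresponds to convergence: ∀x ∀y ∀z (Rxy ∧ Rxz → ∃w (Ryw ∧ Rzw)).
F1: satisfies the condition.
F2: fails — Rw1w1 and Rw1w0 but w1 and w0 have no common successor.
F3: fails — Rtu and Rts but u and s have no common successor.
F4: fails — R32 and R30 but 2 and 0 have no common successor.

F1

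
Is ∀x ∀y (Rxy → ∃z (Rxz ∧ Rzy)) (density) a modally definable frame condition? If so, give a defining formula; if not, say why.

Yes — defined by □□r → □r

The condition is density. A defining modal formula is □□r → □r.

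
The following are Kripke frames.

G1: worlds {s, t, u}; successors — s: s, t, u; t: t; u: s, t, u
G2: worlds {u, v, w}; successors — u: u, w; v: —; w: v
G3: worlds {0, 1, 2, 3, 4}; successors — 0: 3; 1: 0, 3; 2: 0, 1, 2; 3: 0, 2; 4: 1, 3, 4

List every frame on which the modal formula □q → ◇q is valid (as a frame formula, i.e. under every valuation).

G1, G3

Frame correspondent (Sahlqvist): ∀x ∃y Rxy — i.e. seriality.
G1: ✓.
G2: fails — world v has no successor.
G3: ✓.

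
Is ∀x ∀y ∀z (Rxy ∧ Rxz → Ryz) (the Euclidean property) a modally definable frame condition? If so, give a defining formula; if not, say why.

Definable; ◇r → □◇r defines it

The condition is the Euclidean property. A defining modal formula is ◇r → □◇r.
Suppose ◇r→□◇r is valid. Take Rxy, Rxz and set V(r)={y}. Then ◇r at x, so □◇r at x, so ◇r at z, so some w with Rzw has r; w=y, i.e. Rzy. By symmetry of the argument, Ryz.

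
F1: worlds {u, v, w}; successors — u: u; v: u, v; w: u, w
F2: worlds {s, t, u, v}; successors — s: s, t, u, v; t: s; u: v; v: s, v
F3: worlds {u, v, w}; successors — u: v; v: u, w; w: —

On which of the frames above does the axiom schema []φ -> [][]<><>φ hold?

Frame correspondent (Sahlqvist): forall x forall z (x R^2 z -> exists w (xRw & z R^2 w)) — i.e. a generalized confluence (Geach) condition.
F1: ✓.
F2: ✓.
F3: fails — uR²u but no t with uRt and uR²t.
Valid on: F1, F2.

F1, F2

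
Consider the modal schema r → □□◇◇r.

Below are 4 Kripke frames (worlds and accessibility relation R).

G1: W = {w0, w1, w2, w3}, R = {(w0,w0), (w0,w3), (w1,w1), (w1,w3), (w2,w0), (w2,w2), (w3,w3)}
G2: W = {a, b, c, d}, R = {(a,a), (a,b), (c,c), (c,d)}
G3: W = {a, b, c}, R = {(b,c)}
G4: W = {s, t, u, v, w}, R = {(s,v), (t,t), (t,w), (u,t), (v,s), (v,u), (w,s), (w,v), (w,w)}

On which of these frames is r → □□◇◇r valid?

G3

This is the axiom for a generalized confluence (Geach) condition; its first-order frame correspondent is ∀x ∀z (xR²z → ∃w (x = w ∧ zR²w)).
G1: fails — w0R²w3 but no w with w0=w and w3R²w.
G2: fails — aR²b but no w with a=w and bR²w.
G3: ✓.
G4: fails — sR²u but no w* with s=w* and uR²w*.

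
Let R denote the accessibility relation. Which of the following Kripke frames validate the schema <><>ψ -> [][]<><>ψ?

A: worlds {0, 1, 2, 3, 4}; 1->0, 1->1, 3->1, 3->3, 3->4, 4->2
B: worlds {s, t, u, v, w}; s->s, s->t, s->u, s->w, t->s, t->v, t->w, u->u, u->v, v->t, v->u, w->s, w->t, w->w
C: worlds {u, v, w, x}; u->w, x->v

C

This is the axiom for a generalized confluence (Geach) condition; its first-order frame correspondent is forall x forall y forall z ((x R^2 y & x R^2 z) -> exists w (y = w & z R^2 w)).
A: fails — 1R²0, 1R²0 but no w with 0=w and 0R²w.
B: fails — sR²s, sR²u but no w* with s=w* and uR²w*.
C: satisfies the condition.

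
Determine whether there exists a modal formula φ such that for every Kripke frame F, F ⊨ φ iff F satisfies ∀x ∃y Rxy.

The condition is seriality. A defining modal formula is □p → ◇p.

Yes, by □p → ◇p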